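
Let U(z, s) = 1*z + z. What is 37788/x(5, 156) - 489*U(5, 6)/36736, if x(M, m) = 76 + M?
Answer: 231297313/495936 ≈ 466.39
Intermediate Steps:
U(z, s) = 2*z (U(z, s) = z + z = 2*z)
37788/x(5, 156) - 489*U(5, 6)/36736 = 37788/(76 + 5) - 978*5/36736 = 37788/81 - 489*10*(1/36736) = 37788*(1/81) - 4890*1/36736 = 12596/27 - 2445/18368 = 231297313/495936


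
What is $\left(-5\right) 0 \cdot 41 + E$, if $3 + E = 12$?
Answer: $9$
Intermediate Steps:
$E = 9$ ($E = -3 + 12 = 9$)
$\left(-5\right) 0 \cdot 41 + E = \left(-5\right) 0 \cdot 41 + 9 = 0 \cdot 41 + 9 = 0 + 9 = 9$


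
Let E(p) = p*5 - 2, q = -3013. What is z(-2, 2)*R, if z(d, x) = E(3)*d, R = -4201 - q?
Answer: 30888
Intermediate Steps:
E(p) = -2 + 5*p (E(p) = 5*p - 2 = -2 + 5*p)
R = -1188 (R = -4201 - 1*(-3013) = -4201 + 3013 = -1188)
z(d, x) = 13*d (z(d, x) = (-2 + 5*3)*d = (-2 + 15)*d = 13*d)
z(-2, 2)*R = (13*(-2))*(-1188) = -26*(-1188) = 30888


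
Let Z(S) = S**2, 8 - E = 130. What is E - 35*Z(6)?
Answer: -1382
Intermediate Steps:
E = -122 (E = 8 - 1*130 = 8 - 130 = -122)
E - 35*Z(6) = -122 - 35*6**2 = -122 - 35*36 = -122 - 1260 = -1382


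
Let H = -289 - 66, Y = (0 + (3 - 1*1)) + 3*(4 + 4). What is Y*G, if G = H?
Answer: -9230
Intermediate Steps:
Y = 26 (Y = (0 + (3 - 1)) + 3*8 = (0 + 2) + 24 = 2 + 24 = 26)
H = -355
G = -355
Y*G = 26*(-355) = -9230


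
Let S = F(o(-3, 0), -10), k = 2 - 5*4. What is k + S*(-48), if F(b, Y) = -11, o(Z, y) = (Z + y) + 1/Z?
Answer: 510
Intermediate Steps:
o(Z, y) = Z + y + 1/Z
k = -18 (k = 2 - 20 = -18)
S = -11
k + S*(-48) = -18 - 11*(-48) = -18 + 528 = 510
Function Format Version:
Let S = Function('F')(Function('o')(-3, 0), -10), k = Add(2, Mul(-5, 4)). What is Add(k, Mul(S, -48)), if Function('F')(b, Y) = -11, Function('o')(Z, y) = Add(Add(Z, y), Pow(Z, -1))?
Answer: 510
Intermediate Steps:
Function('o')(Z, y) = Add(Z, y, Pow(Z, -1))
k = -18 (k = Add(2, -20) = -18)
S = -11
Add(k, Mul(S, -48)) = Add(-18, Mul(-11, -48)) = Add(-18, 528) = 510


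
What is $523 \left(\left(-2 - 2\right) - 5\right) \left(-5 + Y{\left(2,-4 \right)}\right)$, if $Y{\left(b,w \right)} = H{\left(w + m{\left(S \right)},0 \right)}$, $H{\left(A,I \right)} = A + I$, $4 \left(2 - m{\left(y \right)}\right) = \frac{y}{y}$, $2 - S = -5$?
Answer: $\frac{136503}{4} \approx 34126.0$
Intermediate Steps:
$S = 7$ ($S = 2 - -5 = 2 + 5 = 7$)
$m{\left(y \right)} = \frac{7}{4}$ ($m{\left(y \right)} = 2 - \frac{y \frac{1}{y}}{4} = 2 - \frac{1}{4} = \frac{7}{4}$)
$Y{\left(b,w \right)} = \frac{7}{4} + w$ ($Y{\left(b,w \right)} = \left(w + \frac{7}{4}\right) + 0 = \left(\frac{7}{4} + w\right) + 0 = \frac{7}{4} + w$)
$523 \left(\left(-2 - 2\right) - 5\right) \left(-5 + Y{\left(2,-4 \right)}\right) = 523 \left(\left(-2 - 2\right) - 5\right) \left(-5 + \left(\frac{7}{4} - 4\right)\right) = 523 \left(-4 - 5\right) \left(-5 - \frac{9}{4}\right) = 523 \left(\left(-9\right) \left(- \frac{29}{4}\right)\right) = 523 \cdot \frac{261}{4} = \frac{136503}{4}$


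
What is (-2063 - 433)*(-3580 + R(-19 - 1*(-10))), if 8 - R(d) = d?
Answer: 8893248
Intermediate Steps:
R(d) = 8 - d
(-2063 - 433)*(-3580 + R(-19 - 1*(-10))) = (-2063 - 433)*(-3580 + (8 - (-19 - 1*(-10)))) = -2496*(-3580 + (8 - (-19 + 10))) = -2496*(-3580 + (8 - 1*(-9))) = -2496*(-3580 + (8 + 9)) = -2496*(-3580 + 17) = -2496*(-3563) = 8893248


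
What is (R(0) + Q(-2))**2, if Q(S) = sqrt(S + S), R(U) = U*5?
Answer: -4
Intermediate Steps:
R(U) = 5*U
Q(S) = sqrt(2)*sqrt(S) (Q(S) = sqrt(2*S) = sqrt(2)*sqrt(S))
(R(0) + Q(-2))**2 = (5*0 + sqrt(2)*sqrt(-2))**2 = (0 + sqrt(2)*(I*sqrt(2)))**2 = (0 + 2*I)**2 = (2*I)**2 = -4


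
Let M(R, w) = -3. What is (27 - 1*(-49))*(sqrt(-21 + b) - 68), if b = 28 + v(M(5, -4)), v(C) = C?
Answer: -5016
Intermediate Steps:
b = 25 (b = 28 - 3 = 25)
(27 - 1*(-49))*(sqrt(-21 + b) - 68) = (27 - 1*(-49))*(sqrt(-21 + 25) - 68) = (27 + 49)*(sqrt(4) - 68) = 76*(2 - 68) = 76*(-66) = -5016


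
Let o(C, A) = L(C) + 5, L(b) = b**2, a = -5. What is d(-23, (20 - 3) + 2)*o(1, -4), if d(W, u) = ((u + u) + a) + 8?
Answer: 246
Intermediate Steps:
d(W, u) = 3 + 2*u (d(W, u) = ((u + u) - 5) + 8 = (2*u - 5) + 8 = (-5 + 2*u) + 8 = 3 + 2*u)
o(C, A) = 5 + C**2 (o(C, A) = C**2 + 5 = 5 + C**2)
d(-23, (20 - 3) + 2)*o(1, -4) = (3 + 2*((20 - 3) + 2))*(5 + 1**2) = (3 + 2*(17 + 2))*(5 + 1) = (3 + 2*19)*6 = (3 + 38)*6 = 41*6 = 246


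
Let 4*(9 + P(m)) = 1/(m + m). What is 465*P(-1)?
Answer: -33945/8 ≈ -4243.1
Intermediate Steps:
P(m) = -9 + 1/(8*m) (P(m) = -9 + 1/(4*(m + m)) = -9 + 1/(4*((2*m))) = -9 + (1/(2*m))/4 = -9 + 1/(8*m))
465*P(-1) = 465*(-9 + (1/8)/(-1)) = 465*(-9 + (1/8)*(-1)) = 465*(-9 - 1/8) = 465*(-73/8) = -33945/8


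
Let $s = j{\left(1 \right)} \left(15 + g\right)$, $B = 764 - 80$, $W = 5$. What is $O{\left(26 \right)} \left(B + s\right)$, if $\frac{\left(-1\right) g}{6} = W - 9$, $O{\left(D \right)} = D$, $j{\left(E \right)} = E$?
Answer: $18798$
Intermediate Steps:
$B = 684$
$g = 24$ ($g = - 6 \left(5 - 9\right) = \left(-6\right) \left(-4\right) = 24$)
$s = 39$ ($s = 1 \left(15 + 24\right) = 1 \cdot 39 = 39$)
$O{\left(26 \right)} \left(B + s\right) = 26 \left(684 + 39\right) = 26 \cdot 723 = 18798$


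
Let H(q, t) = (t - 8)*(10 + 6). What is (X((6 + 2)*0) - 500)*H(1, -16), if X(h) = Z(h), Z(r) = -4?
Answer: 193536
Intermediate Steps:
H(q, t) = -128 + 16*t (H(q, t) = (-8 + t)*16 = -128 + 16*t)
X(h) = -4
(X((6 + 2)*0) - 500)*H(1, -16) = (-4 - 500)*(-128 + 16*(-16)) = -504*(-128 - 256) = -504*(-384) = 193536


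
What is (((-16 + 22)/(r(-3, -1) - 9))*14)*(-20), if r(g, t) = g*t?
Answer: 280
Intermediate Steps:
(((-16 + 22)/(r(-3, -1) - 9))*14)*(-20) = (((-16 + 22)/(-3*(-1) - 9))*14)*(-20) = ((6/(3 - 9))*14)*(-20) = ((6/(-6))*14)*(-20) = ((6*(-⅙))*14)*(-20) = -1*14*(-20) = -14*(-20) = 280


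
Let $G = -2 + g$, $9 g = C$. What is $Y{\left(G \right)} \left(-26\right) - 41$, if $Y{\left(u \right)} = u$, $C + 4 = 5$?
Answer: $\frac{73}{9} \approx 8.1111$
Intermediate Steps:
$C = 1$ ($C = -4 + 5 = 1$)
$g = \frac{1}{9}$ ($g = \frac{1}{9} \cdot 1 = \frac{1}{9} \approx 0.11111$)
$G = - \frac{17}{9}$ ($G = -2 + \frac{1}{9} = - \frac{17}{9} \approx -1.8889$)
$Y{\left(G \right)} \left(-26\right) - 41 = \left(- \frac{17}{9}\right) \left(-26\right) - 41 = \frac{442}{9} - 41 = \frac{73}{9}$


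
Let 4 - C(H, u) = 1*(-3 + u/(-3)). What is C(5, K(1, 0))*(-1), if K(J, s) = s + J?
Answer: -22/3 ≈ -7.3333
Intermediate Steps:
K(J, s) = J + s
C(H, u) = 7 + u/3 (C(H, u) = 4 - (-3 + u/(-3)) = 4 - (-3 + u*(-⅓)) = 4 - (-3 - u/3) = 4 + (3 + u/3) = 7 + u/3)
C(5, K(1, 0))*(-1) = (7 + (1 + 0)/3)*(-1) = (7 + (⅓)*1)*(-1) = (7 + ⅓)*(-1) = (22/3)*(-1) = -22/3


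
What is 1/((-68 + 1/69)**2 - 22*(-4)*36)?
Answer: 4761/37088329 ≈ 0.00012837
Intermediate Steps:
1/((-68 + 1/69)**2 - 22*(-4)*36) = 1/((-68 + 1/69)**2 - (-88)*36) = 1/((-4691/69)**2 - 1*(-3168)) = 1/(22005481/4761 + 3168) = 1/(37088329/4761) = 4761/37088329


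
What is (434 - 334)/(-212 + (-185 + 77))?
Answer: -5/16 ≈ -0.31250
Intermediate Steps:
(434 - 334)/(-212 + (-185 + 77)) = 100/(-212 - 108) = 100/(-320) = 100*(-1/320) = -5/16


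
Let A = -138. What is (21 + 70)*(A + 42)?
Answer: -8736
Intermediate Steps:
(21 + 70)*(A + 42) = (21 + 70)*(-138 + 42) = 91*(-96) = -8736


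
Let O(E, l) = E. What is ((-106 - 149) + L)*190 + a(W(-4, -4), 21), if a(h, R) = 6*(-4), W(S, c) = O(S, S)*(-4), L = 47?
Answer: -39544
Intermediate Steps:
W(S, c) = -4*S (W(S, c) = S*(-4) = -4*S)
a(h, R) = -24
((-106 - 149) + L)*190 + a(W(-4, -4), 21) = ((-106 - 149) + 47)*190 - 24 = (-255 + 47)*190 - 24 = -208*190 - 24 = -39520 - 24 = -39544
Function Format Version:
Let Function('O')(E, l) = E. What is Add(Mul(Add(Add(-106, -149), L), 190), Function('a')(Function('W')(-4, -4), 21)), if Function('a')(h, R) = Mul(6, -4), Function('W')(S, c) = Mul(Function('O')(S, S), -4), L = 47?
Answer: -39544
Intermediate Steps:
Function('W')(S, c) = Mul(-4, S) (Function('W')(S, c) = Mul(S, -4) = Mul(-4, S))
Function('a')(h, R) = -24
Add(Mul(Add(Add(-106, -149), L), 190), Function('a')(Function('W')(-4, -4), 21)) = Add(Mul(Add(Add(-106, -149), 47), 190), -24) = Add(Mul(Add(-255, 47), 190), -24) = Add(Mul(-208, 190), -24) = Add(-39520, -24) = -39544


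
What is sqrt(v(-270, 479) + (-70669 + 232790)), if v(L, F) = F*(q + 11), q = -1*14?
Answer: 34*sqrt(139) ≈ 400.85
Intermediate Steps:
q = -14
v(L, F) = -3*F (v(L, F) = F*(-14 + 11) = F*(-3) = -3*F)
sqrt(v(-270, 479) + (-70669 + 232790)) = sqrt(-3*479 + (-70669 + 232790)) = sqrt(-1437 + 162121) = sqrt(160684) = 34*sqrt(139)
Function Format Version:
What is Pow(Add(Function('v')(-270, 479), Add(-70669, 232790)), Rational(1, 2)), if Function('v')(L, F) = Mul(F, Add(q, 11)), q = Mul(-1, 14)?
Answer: Mul(34, Pow(139, Rational(1, 2))) ≈ 400.85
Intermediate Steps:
q = -14
Function('v')(L, F) = Mul(-3, F) (Function('v')(L, F) = Mul(F, Add(-14, 11)) = Mul(F, -3) = Mul(-3, F))
Pow(Add(Function('v')(-270, 479), Add(-70669, 232790)), Rational(1, 2)) = Pow(Add(Mul(-3, 479), Add(-70669, 232790)), Rational(1, 2)) = Pow(Add(-1437, 162121), Rational(1, 2)) = Pow(160684, Rational(1, 2)) = Mul(34, Pow(139, Rational(1, 2)))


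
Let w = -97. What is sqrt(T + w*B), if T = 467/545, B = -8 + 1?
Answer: sqrt(201934490)/545 ≈ 26.074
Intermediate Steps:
B = -7
T = 467/545 (T = 467*(1/545) = 467/545 ≈ 0.85688)
sqrt(T + w*B) = sqrt(467/545 - 97*(-7)) = sqrt(467/545 + 679) = sqrt(370522/545) = sqrt(201934490)/545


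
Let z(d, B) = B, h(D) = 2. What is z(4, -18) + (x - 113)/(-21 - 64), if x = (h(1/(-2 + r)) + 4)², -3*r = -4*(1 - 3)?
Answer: -1453/85 ≈ -17.094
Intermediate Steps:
r = -8/3 (r = -(-4)*(1 - 3)/3 = -(-4)*(-2)/3 = -⅓*8 = -8/3 ≈ -2.6667)
x = 36 (x = (2 + 4)² = 6² = 36)
z(4, -18) + (x - 113)/(-21 - 64) = -18 + (36 - 113)/(-21 - 64) = -18 - 77/(-85) = -18 - 77*(-1/85) = -18 + 77/85 = -1453/85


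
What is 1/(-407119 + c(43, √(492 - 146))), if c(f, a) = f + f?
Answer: -1/407033 ≈ -2.4568e-6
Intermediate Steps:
c(f, a) = 2*f
1/(-407119 + c(43, √(492 - 146))) = 1/(-407119 + 2*43) = 1/(-407119 + 86) = 1/(-407033) = -1/407033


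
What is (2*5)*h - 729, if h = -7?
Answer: -799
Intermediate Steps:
(2*5)*h - 729 = (2*5)*(-7) - 729 = 10*(-7) - 729 = -70 - 729 = -799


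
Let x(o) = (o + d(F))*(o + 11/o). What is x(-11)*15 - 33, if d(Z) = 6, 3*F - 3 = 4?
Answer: 867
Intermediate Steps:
F = 7/3 (F = 1 + (⅓)*4 = 1 + 4/3 = 7/3 ≈ 2.3333)
x(o) = (6 + o)*(o + 11/o) (x(o) = (o + 6)*(o + 11/o) = (6 + o)*(o + 11/o))
x(-11)*15 - 33 = (11 + (-11)² + 6*(-11) + 66/(-11))*15 - 33 = (11 + 121 - 66 + 66*(-1/11))*15 - 33 = (11 + 121 - 66 - 6)*15 - 33 = 60*15 - 33 = 900 - 33 = 867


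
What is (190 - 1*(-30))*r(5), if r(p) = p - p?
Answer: 0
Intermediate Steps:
r(p) = 0
(190 - 1*(-30))*r(5) = (190 - 1*(-30))*0 = (190 + 30)*0 = 220*0 = 0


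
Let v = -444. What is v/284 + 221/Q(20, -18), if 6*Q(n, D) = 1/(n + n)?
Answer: 3765729/71 ≈ 53038.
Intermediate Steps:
Q(n, D) = 1/(12*n) (Q(n, D) = 1/(6*(n + n)) = 1/(6*((2*n))) = (1/(2*n))/6 = 1/(12*n))
v/284 + 221/Q(20, -18) = -444/284 + 221/(((1/12)/20)) = -444*1/284 + 221/(((1/12)*(1/20))) = -111/71 + 221/(1/240) = -111/71 + 221*240 = -111/71 + 53040 = 3765729/71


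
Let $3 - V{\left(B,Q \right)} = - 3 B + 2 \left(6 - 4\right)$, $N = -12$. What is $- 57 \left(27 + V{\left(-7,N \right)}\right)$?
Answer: $-285$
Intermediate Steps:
$V{\left(B,Q \right)} = -1 + 3 B$ ($V{\left(B,Q \right)} = 3 - \left(- 3 B + 2 \left(6 - 4\right)\right) = 3 - \left(- 3 B + 2 \cdot 2\right) = 3 - \left(- 3 B + 4\right) = 3 - \left(4 - 3 B\right) = 3 + \left(-4 + 3 B\right) = -1 + 3 B$)
$- 57 \left(27 + V{\left(-7,N \right)}\right) = - 57 \left(27 + \left(-1 + 3 \left(-7\right)\right)\right) = - 57 \left(27 - 22\right) = \left(-57\right) 5 = -285$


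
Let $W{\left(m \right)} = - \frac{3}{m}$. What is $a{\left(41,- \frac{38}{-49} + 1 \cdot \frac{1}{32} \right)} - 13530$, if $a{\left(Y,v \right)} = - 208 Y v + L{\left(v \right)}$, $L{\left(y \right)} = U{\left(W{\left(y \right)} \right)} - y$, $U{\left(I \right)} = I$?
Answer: $- \frac{40492720497}{1983520} \approx -20415.0$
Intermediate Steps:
$L{\left(y \right)} = - y - \frac{3}{y}$ ($L{\left(y \right)} = - \frac{3}{y} - y = - y - \frac{3}{y}$)
$a{\left(Y,v \right)} = - v - \frac{3}{v} - 208 Y v$ ($a{\left(Y,v \right)} = - 208 Y v - \left(v + \frac{3}{v}\right) = - v - \frac{3}{v} - 208 Y v$)
$a{\left(41,- \frac{38}{-49} + 1 \cdot \frac{1}{32} \right)} - 13530 = \left(- (- \frac{38}{-49} + 1 \cdot \frac{1}{32}) - \frac{3}{- \frac{38}{-49} + 1 \cdot \frac{1}{32}} - 8528 \left(- \frac{38}{-49} + 1 \cdot \frac{1}{32}\right)\right) - 13530 = \left(- (\left(-38\right) \left(- \frac{1}{49}\right) + 1 \cdot \frac{1}{32}) - \frac{3}{\left(-38\right) \left(- \frac{1}{49}\right) + 1 \cdot \frac{1}{32}} - 8528 \left(\left(-38\right) \left(- \frac{1}{49}\right) + 1 \cdot \frac{1}{32}\right)\right) - 13530 = \left(- (\frac{38}{49} + \frac{1}{32}) - \frac{3}{\frac{38}{49} + \frac{1}{32}} - 8528 \left(\frac{38}{49} + \frac{1}{32}\right)\right) - 13530 = \left(\left(-1\right) \frac{1265}{1568} - \frac{3}{\frac{1265}{1568}} - 8528 \cdot \frac{1265}{1568}\right) - 13530 = \left(- \frac{1265}{1568} - \frac{4704}{1265} - \frac{674245}{98}\right) - 13530 = - \frac{13655694897}{1983520} - 13530 = - \frac{40492720497}{1983520}$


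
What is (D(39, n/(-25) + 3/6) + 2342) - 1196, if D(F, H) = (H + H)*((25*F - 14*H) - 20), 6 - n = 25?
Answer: 2192592/625 ≈ 3508.1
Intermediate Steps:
n = -19 (n = 6 - 1*25 = 6 - 25 = -19)
D(F, H) = 2*H*(-20 - 14*H + 25*F) (D(F, H) = (2*H)*((-14*H + 25*F) - 20) = (2*H)*(-20 - 14*H + 25*F) = 2*H*(-20 - 14*H + 25*F))
(D(39, n/(-25) + 3/6) + 2342) - 1196 = (2*(-19/(-25) + 3/6)*(-20 - 14*(-19/(-25) + 3/6) + 25*39) + 2342) - 1196 = (2*(-19*(-1/25) + 3*(⅙))*(-20 - 14*(-19*(-1/25) + 3*(⅙)) + 975) + 2342) - 1196 = (2*(19/25 + ½)*(-20 - 14*(19/25 + ½) + 975) + 2342) - 1196 = (2*(63/50)*(-20 - 14*63/50 + 975) + 2342) - 1196 = (2*(63/50)*(-20 - 441/25 + 975) + 2342) - 1196 = (2*(63/50)*(23434/25) + 2342) - 1196 = (1476342/625 + 2342) - 1196 = 2940092/625 - 1196 = 2192592/625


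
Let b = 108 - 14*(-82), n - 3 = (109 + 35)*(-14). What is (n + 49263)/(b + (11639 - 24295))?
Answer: -315/76 ≈ -4.1447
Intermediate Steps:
n = -2013 (n = 3 + (109 + 35)*(-14) = 3 + 144*(-14) = 3 - 2016 = -2013)
b = 1256 (b = 108 + 1148 = 1256)
(n + 49263)/(b + (11639 - 24295)) = (-2013 + 49263)/(1256 + (11639 - 24295)) = 47250/(1256 - 12656) = 47250/(-11400) = 47250*(-1/11400) = -315/76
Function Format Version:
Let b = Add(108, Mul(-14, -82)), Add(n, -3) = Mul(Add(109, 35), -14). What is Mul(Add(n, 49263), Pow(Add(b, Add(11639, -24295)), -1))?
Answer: Rational(-315, 76) ≈ -4.1447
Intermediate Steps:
n = -2013 (n = Add(3, Mul(Add(109, 35), -14)) = Add(3, Mul(144, -14)) = Add(3, -2016) = -2013)
b = 1256 (b = Add(108, 1148) = 1256)
Mul(Add(n, 49263), Pow(Add(b, Add(11639, -24295)), -1)) = Mul(Add(-2013, 49263), Pow(Add(1256, Add(11639, -24295)), -1)) = Mul(47250, Pow(Add(1256, -12656), -1)) = Mul(47250, Pow(-11400, -1)) = Mul(47250, Rational(-1, 11400)) = Rational(-315, 76)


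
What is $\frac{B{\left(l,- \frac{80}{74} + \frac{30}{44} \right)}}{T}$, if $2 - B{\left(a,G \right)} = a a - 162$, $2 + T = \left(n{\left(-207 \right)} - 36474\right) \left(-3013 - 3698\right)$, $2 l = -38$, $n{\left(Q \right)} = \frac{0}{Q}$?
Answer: $- \frac{197}{244777012} \approx -8.0481 \cdot 10^{-7}$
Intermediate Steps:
$n{\left(Q \right)} = 0$
$l = -19$ ($l = \frac{1}{2} \left(-38\right) = -19$)
$T = 244777012$ ($T = -2 + \left(0 - 36474\right) \left(-3013 - 3698\right) = -2 - -244777014 = -2 + 244777014 = 244777012$)
$B{\left(a,G \right)} = 164 - a^{2}$ ($B{\left(a,G \right)} = 2 - \left(a a - 162\right) = 2 - \left(a^{2} - 162\right) = 2 - \left(-162 + a^{2}\right) = 164 - a^{2}$)
$\frac{B{\left(l,- \frac{80}{74} + \frac{30}{44} \right)}}{T} = \frac{164 - \left(-19\right)^{2}}{244777012} = \left(164 - 361\right) \frac{1}{244777012} = \left(-197\right) \frac{1}{244777012} = - \frac{197}{244777012}$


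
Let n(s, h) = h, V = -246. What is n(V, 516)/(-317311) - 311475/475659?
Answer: -33026627923/50310610983 ≈ -0.65645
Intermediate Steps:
n(V, 516)/(-317311) - 311475/475659 = 516/(-317311) - 311475/475659 = 516*(-1/317311) - 311475*1/475659 = -516/317311 - 103825/158553 = -33026627923/50310610983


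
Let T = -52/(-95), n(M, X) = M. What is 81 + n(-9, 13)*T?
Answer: 7227/95 ≈ 76.074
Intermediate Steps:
T = 52/95 (T = -52*(-1/95) = 52/95 ≈ 0.54737)
81 + n(-9, 13)*T = 81 - 9*52/95 = 81 - 468/95 = 7227/95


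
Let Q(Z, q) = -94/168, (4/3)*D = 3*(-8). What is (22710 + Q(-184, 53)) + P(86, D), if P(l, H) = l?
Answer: 1914817/84 ≈ 22795.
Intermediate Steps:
D = -18 (D = 3*(3*(-8))/4 = (¾)*(-24) = -18)
Q(Z, q) = -47/84 (Q(Z, q) = -94*1/168 = -47/84)
(22710 + Q(-184, 53)) + P(86, D) = (22710 - 47/84) + 86 = 1907593/84 + 86 = 1914817/84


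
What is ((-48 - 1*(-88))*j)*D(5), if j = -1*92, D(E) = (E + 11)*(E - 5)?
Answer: 0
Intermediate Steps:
D(E) = (-5 + E)*(11 + E) (D(E) = (11 + E)*(-5 + E) = (-5 + E)*(11 + E))
j = -92
((-48 - 1*(-88))*j)*D(5) = ((-48 - 1*(-88))*(-92))*(-55 + 5**2 + 6*5) = ((-48 + 88)*(-92))*(-55 + 25 + 30) = (40*(-92))*0 = -3680*0 = 0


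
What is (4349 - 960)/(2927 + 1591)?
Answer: 3389/4518 ≈ 0.75011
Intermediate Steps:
(4349 - 960)/(2927 + 1591) = 3389/4518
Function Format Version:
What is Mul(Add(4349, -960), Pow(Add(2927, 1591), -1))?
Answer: Rational(3389, 4518) ≈ 0.75011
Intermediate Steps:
Mul(Add(4349, -960), Pow(Add(2927, 1591), -1)) = Mul(3389, Pow(4518, -1)) = Mul(3389, Rational(1, 4518)) = Rational(3389, 4518)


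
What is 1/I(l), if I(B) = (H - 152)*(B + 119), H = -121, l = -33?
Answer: -1/23478 ≈ -4.2593e-5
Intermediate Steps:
I(B) = -32487 - 273*B (I(B) = (-121 - 152)*(B + 119) = -273*(119 + B) = -32487 - 273*B)
1/I(l) = 1/(-32487 - 273*(-33)) = 1/(-32487 + 9009) = 1/(-23478) = -1/23478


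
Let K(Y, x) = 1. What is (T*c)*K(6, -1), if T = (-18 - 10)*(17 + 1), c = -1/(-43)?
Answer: -504/43 ≈ -11.721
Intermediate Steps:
c = 1/43 (c = -1*(-1/43) = 1/43 ≈ 0.023256)
T = -504 (T = -28*18 = -504)
(T*c)*K(6, -1) = -504*1/43*1 = -504/43*1 = -504/43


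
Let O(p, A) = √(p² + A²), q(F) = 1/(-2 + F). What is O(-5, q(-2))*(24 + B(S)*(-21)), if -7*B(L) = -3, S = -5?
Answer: 15*√401/4 ≈ 75.094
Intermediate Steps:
B(L) = 3/7 (B(L) = -⅐*(-3) = 3/7)
O(p, A) = √(A² + p²)
O(-5, q(-2))*(24 + B(S)*(-21)) = √((1/(-2 - 2))² + (-5)²)*(24 + (3/7)*(-21)) = √((1/(-4))² + 25)*(24 - 9) = √((-¼)² + 25)*15 = √(1/16 + 25)*15 = √(401/16)*15 = (√401/4)*15 = 15*√401/4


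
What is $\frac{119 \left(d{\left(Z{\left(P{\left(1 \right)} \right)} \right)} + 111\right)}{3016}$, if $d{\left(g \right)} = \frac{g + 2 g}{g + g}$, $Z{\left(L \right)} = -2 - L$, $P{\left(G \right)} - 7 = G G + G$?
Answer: $\frac{26775}{6032} \approx 4.4388$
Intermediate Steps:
$P{\left(G \right)} = 7 + G + G^{2}$ ($P{\left(G \right)} = 7 + \left(G G + G\right) = 7 + \left(G^{2} + G\right) = 7 + \left(G + G^{2}\right) = 7 + G + G^{2}$)
$d{\left(g \right)} = \frac{3}{2}$ ($d{\left(g \right)} = \frac{3 g}{2 g} = 3 g \frac{1}{2 g} = \frac{3}{2}$)
$\frac{119 \left(d{\left(Z{\left(P{\left(1 \right)} \right)} \right)} + 111\right)}{3016} = \frac{119 \left(\frac{3}{2} + 111\right)}{3016} = 119 \cdot \frac{225}{2} \cdot \frac{1}{3016} = \frac{26775}{2} \cdot \frac{1}{3016} = \frac{26775}{6032}$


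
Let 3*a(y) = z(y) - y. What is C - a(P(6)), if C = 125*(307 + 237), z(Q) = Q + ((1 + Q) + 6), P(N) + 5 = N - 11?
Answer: 68001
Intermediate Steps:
P(N) = -16 + N (P(N) = -5 + (N - 11) = -5 + (-11 + N) = -16 + N)
z(Q) = 7 + 2*Q (z(Q) = Q + (7 + Q) = 7 + 2*Q)
C = 68000 (C = 125*544 = 68000)
a(y) = 7/3 + y/3 (a(y) = ((7 + 2*y) - y)/3 = (7 + y)/3 = 7/3 + y/3)
C - a(P(6)) = 68000 - (7/3 + (-16 + 6)/3) = 68000 - (7/3 + (1/3)*(-10)) = 68000 - (7/3 - 10/3) = 68000 - 1*(-1) = 68000 + 1 = 68001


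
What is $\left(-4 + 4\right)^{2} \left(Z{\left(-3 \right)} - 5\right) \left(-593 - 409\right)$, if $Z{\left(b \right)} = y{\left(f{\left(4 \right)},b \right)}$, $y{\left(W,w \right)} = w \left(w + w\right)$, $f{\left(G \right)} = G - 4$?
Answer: $0$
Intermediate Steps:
$f{\left(G \right)} = -4 + G$
$y{\left(W,w \right)} = 2 w^{2}$ ($y{\left(W,w \right)} = w 2 w = 2 w^{2}$)
$Z{\left(b \right)} = 2 b^{2}$
$\left(-4 + 4\right)^{2} \left(Z{\left(-3 \right)} - 5\right) \left(-593 - 409\right) = \left(-4 + 4\right)^{2} \left(2 \left(-3\right)^{2} - 5\right) \left(-593 - 409\right) = 0^{2} \left(2 \cdot 9 - 5\right) \left(-1002\right) = 0 \left(18 - 5\right) \left(-1002\right) = 0 \cdot 13 \left(-1002\right) = 0 \left(-1002\right) = 0$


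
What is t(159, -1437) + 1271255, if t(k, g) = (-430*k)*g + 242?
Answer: 99519187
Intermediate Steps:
t(k, g) = 242 - 430*g*k (t(k, g) = -430*g*k + 242 = 242 - 430*g*k)
t(159, -1437) + 1271255 = (242 - 430*(-1437)*159) + 1271255 = (242 + 98247690) + 1271255 = 98247932 + 1271255 = 99519187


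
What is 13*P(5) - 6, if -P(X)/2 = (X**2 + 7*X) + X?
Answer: -1696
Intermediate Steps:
P(X) = -16*X - 2*X**2 (P(X) = -2*((X**2 + 7*X) + X) = -2*(X**2 + 8*X) = -16*X - 2*X**2)
13*P(5) - 6 = 13*(-2*5*(8 + 5)) - 6 = 13*(-2*5*13) - 6 = 13*(-130) - 6 = -1690 - 6 = -1696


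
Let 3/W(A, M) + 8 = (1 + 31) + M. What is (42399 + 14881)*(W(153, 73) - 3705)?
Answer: -20585400960/97 ≈ -2.1222e+8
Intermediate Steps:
W(A, M) = 3/(24 + M) (W(A, M) = 3/(-8 + ((1 + 31) + M)) = 3/(-8 + (32 + M)) = 3/(24 + M))
(42399 + 14881)*(W(153, 73) - 3705) = (42399 + 14881)*(3/(24 + 73) - 3705) = 57280*(3/97 - 3705) = 57280*(-359382/97) = -20585400960/97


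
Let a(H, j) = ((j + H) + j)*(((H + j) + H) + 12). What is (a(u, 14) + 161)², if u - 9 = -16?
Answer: 170569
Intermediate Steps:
u = -7 (u = 9 - 16 = -7)
a(H, j) = (H + 2*j)*(12 + j + 2*H) (a(H, j) = ((H + j) + j)*((j + 2*H) + 12) = (H + 2*j)*(12 + j + 2*H))
(a(u, 14) + 161)² = ((2*(-7)² + 2*14² + 12*(-7) + 24*14 + 5*(-7)*14) + 161)² = ((2*49 + 2*196 - 84 + 336 - 490) + 161)² = ((98 + 392 - 84 + 336 - 490) + 161)² = (252 + 161)² = 413² = 170569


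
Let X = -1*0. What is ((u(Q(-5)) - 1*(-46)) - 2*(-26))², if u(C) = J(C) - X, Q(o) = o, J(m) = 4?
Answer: 10404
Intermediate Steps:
X = 0
u(C) = 4 (u(C) = 4 - 1*0 = 4 + 0 = 4)
((u(Q(-5)) - 1*(-46)) - 2*(-26))² = ((4 - 1*(-46)) - 2*(-26))² = ((4 + 46) + 52)² = (50 + 52)² = 102² = 10404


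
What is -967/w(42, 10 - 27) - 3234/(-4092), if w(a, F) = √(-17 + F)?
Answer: 49/62 + 967*I*√34/34 ≈ 0.79032 + 165.84*I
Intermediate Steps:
-967/w(42, 10 - 27) - 3234/(-4092) = -967/√(-17 + (10 - 27)) - 3234/(-4092) = -967/√(-17 - 17) - 3234*(-1/4092) = -967*(-I*√34/34) + 49/62 = -(-967)*I*√34/34 + 49/62 = 967*I*√34/34 + 49/62 = 49/62 + 967*I*√34/34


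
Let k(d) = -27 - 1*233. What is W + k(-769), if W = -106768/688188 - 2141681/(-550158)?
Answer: -2695111524121/10517003714 ≈ -256.26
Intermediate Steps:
k(d) = -260 (k(d) = -27 - 233 = -260)
W = 39309441519/10517003714 (W = -106768*1/688188 - 2141681*(-1/550158) = -26692/172047 + 2141681/550158 = 39309441519/10517003714 ≈ 3.7377)
W + k(-769) = 39309441519/10517003714 - 260 = -2695111524121/10517003714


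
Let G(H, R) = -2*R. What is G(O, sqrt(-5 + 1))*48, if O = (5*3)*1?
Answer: -192*I ≈ -192.0*I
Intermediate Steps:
O = 15 (O = 15*1 = 15)
G(O, sqrt(-5 + 1))*48 = -2*sqrt(-5 + 1)*48 = -4*I*48 = -192*I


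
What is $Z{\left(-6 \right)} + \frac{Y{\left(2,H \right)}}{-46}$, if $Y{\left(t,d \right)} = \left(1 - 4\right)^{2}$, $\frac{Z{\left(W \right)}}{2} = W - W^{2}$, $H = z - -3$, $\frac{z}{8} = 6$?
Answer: $- \frac{3873}{46} \approx -84.196$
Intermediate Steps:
$z = 48$ ($z = 8 \cdot 6 = 48$)
$H = 51$ ($H = 48 - -3 = 48 + 3 = 51$)
$Z{\left(W \right)} = - 2 W^{2} + 2 W$ ($Z{\left(W \right)} = 2 \left(W - W^{2}\right) = - 2 W^{2} + 2 W$)
$Y{\left(t,d \right)} = 9$ ($Y{\left(t,d \right)} = \left(-3\right)^{2} = 9$)
$Z{\left(-6 \right)} + \frac{Y{\left(2,H \right)}}{-46} = 2 \left(-6\right) \left(1 - -6\right) + \frac{9}{-46} = 2 \left(-6\right) \left(1 + 6\right) + 9 \left(- \frac{1}{46}\right) = 2 \left(-6\right) 7 - \frac{9}{46} = -84 - \frac{9}{46} = - \frac{3873}{46}$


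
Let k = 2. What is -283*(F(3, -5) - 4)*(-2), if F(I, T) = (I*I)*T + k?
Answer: -26602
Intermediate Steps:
F(I, T) = 2 + T*I**2 (F(I, T) = (I*I)*T + 2 = I**2*T + 2 = T*I**2 + 2 = 2 + T*I**2)
-283*(F(3, -5) - 4)*(-2) = -283*((2 - 5*3**2) - 4)*(-2) = -283*((2 - 5*9) - 4)*(-2) = -283*((2 - 45) - 4)*(-2) = -283*(-43 - 4)*(-2) = -(-13301)*(-2) = -283*94 = -26602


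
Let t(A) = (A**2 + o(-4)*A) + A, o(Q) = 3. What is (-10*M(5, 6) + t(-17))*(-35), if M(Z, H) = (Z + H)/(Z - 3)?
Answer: -5810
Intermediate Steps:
M(Z, H) = (H + Z)/(-3 + Z)
t(A) = A**2 + 4*A (t(A) = (A**2 + 3*A) + A = A**2 + 4*A)
(-10*M(5, 6) + t(-17))*(-35) = (-10*(6 + 5)/(-3 + 5) - 17*(4 - 17))*(-35) = (-10*11/2 - 17*(-13))*(-35) = (-5*11 + 221)*(-35) = (-10*11/2 + 221)*(-35) = (-55 + 221)*(-35) = 166*(-35) = -5810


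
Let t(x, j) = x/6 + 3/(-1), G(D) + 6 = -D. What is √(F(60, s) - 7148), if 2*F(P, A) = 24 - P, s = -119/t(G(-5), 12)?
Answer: I*√7166 ≈ 84.652*I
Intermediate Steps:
G(D) = -6 - D
t(x, j) = -3 + x/6 (t(x, j) = x*(⅙) + 3*(-1) = x/6 - 3 = -3 + x/6)
s = 714/19 (s = -119/(-3 + (-6 - 1*(-5))/6) = -119/(-3 + (-6 + 5)/6) = -119/(-3 + (⅙)*(-1)) = -119/(-3 - ⅙) = -119/(-19/6) = -119*(-6/19) = 714/19 ≈ 37.579)
F(P, A) = 12 - P/2 (F(P, A) = (24 - P)/2 = 12 - P/2)
√(F(60, s) - 7148) = √((12 - ½*60) - 7148) = √((12 - 30) - 7148) = √(-18 - 7148) = √(-7166) = I*√7166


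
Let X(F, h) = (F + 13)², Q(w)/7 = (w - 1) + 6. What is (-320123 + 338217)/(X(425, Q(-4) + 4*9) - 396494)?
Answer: -9047/102325 ≈ -0.088414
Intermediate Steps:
Q(w) = 35 + 7*w (Q(w) = 7*((w - 1) + 6) = 7*((-1 + w) + 6) = 7*(5 + w) = 35 + 7*w)
X(F, h) = (13 + F)²
(-320123 + 338217)/(X(425, Q(-4) + 4*9) - 396494) = (-320123 + 338217)/((13 + 425)² - 396494) = 18094/(438² - 396494) = 18094/(191844 - 396494) = 18094/(-204650) = 18094*(-1/204650) = -9047/102325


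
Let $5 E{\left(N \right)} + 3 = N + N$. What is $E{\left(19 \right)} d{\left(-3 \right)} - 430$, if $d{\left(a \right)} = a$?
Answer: $-451$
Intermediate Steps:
$E{\left(N \right)} = - \frac{3}{5} + \frac{2 N}{5}$ ($E{\left(N \right)} = - \frac{3}{5} + \frac{N + N}{5} = - \frac{3}{5} + \frac{2 N}{5}$)
$E{\left(19 \right)} d{\left(-3 \right)} - 430 = \left(- \frac{3}{5} + \frac{2}{5} \cdot 19\right) \left(-3\right) - 430 = \left(- \frac{3}{5} + \frac{38}{5}\right) \left(-3\right) - 430 = 7 \left(-3\right) - 430 = -21 - 430 = -451$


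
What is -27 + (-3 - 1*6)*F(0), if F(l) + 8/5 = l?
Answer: -63/5 ≈ -12.600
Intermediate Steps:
F(l) = -8/5 + l
-27 + (-3 - 1*6)*F(0) = -27 + (-3 - 1*6)*(-8/5 + 0) = -27 + (-3 - 6)*(-8/5) = -27 - 9*(-8/5) = -27 + 72/5 = -63/5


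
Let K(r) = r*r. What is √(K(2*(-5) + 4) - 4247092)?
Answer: 4*I*√265441 ≈ 2060.8*I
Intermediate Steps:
K(r) = r²
√(K(2*(-5) + 4) - 4247092) = √((2*(-5) + 4)² - 4247092) = √((-10 + 4)² - 4247092) = √((-6)² - 4247092) = √(36 - 4247092) = √(-4247056) = 4*I*√265441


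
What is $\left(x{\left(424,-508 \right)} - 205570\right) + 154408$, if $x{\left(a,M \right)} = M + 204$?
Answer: $-51466$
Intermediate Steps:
$x{\left(a,M \right)} = 204 + M$
$\left(x{\left(424,-508 \right)} - 205570\right) + 154408 = \left(\left(204 - 508\right) - 205570\right) + 154408 = \left(-304 - 205570\right) + 154408 = -205874 + 154408 = -51466$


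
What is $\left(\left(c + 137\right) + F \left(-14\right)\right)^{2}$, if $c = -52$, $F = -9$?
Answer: $44521$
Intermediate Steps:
$\left(\left(c + 137\right) + F \left(-14\right)\right)^{2} = \left(\left(-52 + 137\right) - -126\right)^{2} = \left(85 + 126\right)^{2} = 211^{2} = 44521$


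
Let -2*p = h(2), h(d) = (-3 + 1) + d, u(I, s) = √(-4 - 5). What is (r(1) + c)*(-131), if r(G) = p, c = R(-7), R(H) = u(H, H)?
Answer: -393*I ≈ -393.0*I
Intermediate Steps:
u(I, s) = 3*I (u(I, s) = √(-9) = 3*I)
h(d) = -2 + d
R(H) = 3*I
c = 3*I ≈ 3.0*I
p = 0 (p = -(-2 + 2)/2 = -½*0 = 0)
r(G) = 0
(r(1) + c)*(-131) = (0 + 3*I)*(-131) = (3*I)*(-131) = -393*I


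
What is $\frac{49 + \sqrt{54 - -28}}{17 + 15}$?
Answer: $\frac{49}{32} + \frac{\sqrt{82}}{32} \approx 1.8142$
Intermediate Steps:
$\frac{49 + \sqrt{54 - -28}}{17 + 15} = \frac{49 + \sqrt{54 + 28}}{32} = \frac{49 + \sqrt{82}}{32} = \frac{49}{32} + \frac{\sqrt{82}}{32}$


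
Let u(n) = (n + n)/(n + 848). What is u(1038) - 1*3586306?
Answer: -3381885520/943 ≈ -3.5863e+6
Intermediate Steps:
u(n) = 2*n/(848 + n) (u(n) = (2*n)/(848 + n) = 2*n/(848 + n))
u(1038) - 1*3586306 = 2*1038/(848 + 1038) - 1*3586306 = 2*1038/1886 - 3586306 = 2*1038*(1/1886) - 3586306 = 1038/943 - 3586306 = -3381885520/943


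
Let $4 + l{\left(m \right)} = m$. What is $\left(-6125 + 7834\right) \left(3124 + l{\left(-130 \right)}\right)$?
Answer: $5109910$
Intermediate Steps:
$l{\left(m \right)} = -4 + m$
$\left(-6125 + 7834\right) \left(3124 + l{\left(-130 \right)}\right) = \left(-6125 + 7834\right) \left(3124 - 134\right) = 1709 \left(3124 - 134\right) = 1709 \cdot 2990 = 5109910$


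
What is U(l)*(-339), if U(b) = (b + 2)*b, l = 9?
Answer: -33561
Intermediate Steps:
U(b) = b*(2 + b) (U(b) = (2 + b)*b = b*(2 + b))
U(l)*(-339) = (9*(2 + 9))*(-339) = (9*11)*(-339) = 99*(-339) = -33561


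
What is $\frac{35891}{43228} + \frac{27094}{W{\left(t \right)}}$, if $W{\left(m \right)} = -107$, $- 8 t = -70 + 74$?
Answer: $- \frac{10910085}{43228} \approx -252.38$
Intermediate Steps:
$t = - \frac{1}{2}$ ($t = - \frac{-70 + 74}{8} = \left(- \frac{1}{8}\right) 4 = - \frac{1}{2} \approx -0.5$)
$\frac{35891}{43228} + \frac{27094}{W{\left(t \right)}} = \frac{35891}{43228} + \frac{27094}{-107} = 35891 \cdot \frac{1}{43228} + 27094 \left(- \frac{1}{107}\right) = \frac{35891}{43228} - \frac{27094}{107} = - \frac{10910085}{43228}$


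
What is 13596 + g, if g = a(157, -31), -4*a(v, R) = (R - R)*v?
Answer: 13596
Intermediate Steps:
a(v, R) = 0 (a(v, R) = -(R - R)*v/4 = -0*v = -¼*0 = 0)
g = 0
13596 + g = 13596 + 0 = 13596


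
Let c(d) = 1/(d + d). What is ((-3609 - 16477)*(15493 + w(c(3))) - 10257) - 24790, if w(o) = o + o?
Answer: -933702421/3 ≈ -3.1123e+8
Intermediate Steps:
c(d) = 1/(2*d)
w(o) = 2*o
((-3609 - 16477)*(15493 + w(c(3))) - 10257) - 24790 = ((-3609 - 16477)*(15493 + 2*((½)/3)) - 10257) - 24790 = (-20086*(15493 + 2*((½)*(⅓))) - 10257) - 24790 = (-20086*(15493 + 2*(⅙)) - 10257) - 24790 = (-20086*(15493 + ⅓) - 10257) - 24790 = (-20086*46480/3 - 10257) - 24790 = (-933597280/3 - 10257) - 24790 = -933628051/3 - 24790 = -933702421/3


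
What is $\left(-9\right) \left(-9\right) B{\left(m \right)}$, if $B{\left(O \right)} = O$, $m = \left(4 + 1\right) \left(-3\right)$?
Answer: $-1215$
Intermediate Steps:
$m = -15$ ($m = 5 \left(-3\right) = -15$)
$\left(-9\right) \left(-9\right) B{\left(m \right)} = \left(-9\right) \left(-9\right) \left(-15\right) = 81 \left(-15\right) = -1215$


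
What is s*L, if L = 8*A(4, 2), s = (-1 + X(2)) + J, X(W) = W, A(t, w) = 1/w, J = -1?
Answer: 0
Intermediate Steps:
s = 0 (s = (-1 + 2) - 1 = 1 - 1 = 0)
L = 4 (L = 8/2 = 8*(½) = 4)
s*L = 0*4 = 0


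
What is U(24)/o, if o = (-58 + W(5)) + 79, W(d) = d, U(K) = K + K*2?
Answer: 36/13 ≈ 2.7692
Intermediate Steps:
U(K) = 3*K (U(K) = K + 2*K = 3*K)
o = 26 (o = (-58 + 5) + 79 = -53 + 79 = 26)
U(24)/o = (3*24)/26 = 72*(1/26) = 36/13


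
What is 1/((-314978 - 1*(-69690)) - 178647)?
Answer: -1/423935 ≈ -2.3589e-6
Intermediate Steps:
1/((-314978 - 1*(-69690)) - 178647) = 1/((-314978 + 69690) - 178647) = 1/(-245288 - 178647) = 1/(-423935) = -1/423935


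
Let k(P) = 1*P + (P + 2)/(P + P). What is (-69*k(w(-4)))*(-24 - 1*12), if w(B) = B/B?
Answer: 6210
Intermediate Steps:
w(B) = 1
k(P) = P + (2 + P)/(2*P) (k(P) = P + (2 + P)/((2*P)) = P + (2 + P)*(1/(2*P)) = P + (2 + P)/(2*P))
(-69*k(w(-4)))*(-24 - 1*12) = (-69*(1/2 + 1 + 1/1))*(-24 - 1*12) = (-69*(1/2 + 1 + 1))*(-24 - 12) = -69*5/2*(-36) = -345/2*(-36) = 6210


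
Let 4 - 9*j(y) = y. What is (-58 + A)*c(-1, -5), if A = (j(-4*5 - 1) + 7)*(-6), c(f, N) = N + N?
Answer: 3500/3 ≈ 1166.7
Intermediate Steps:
j(y) = 4/9 - y/9
c(f, N) = 2*N
A = -176/3 (A = ((4/9 - (-4*5 - 1)/9) + 7)*(-6) = ((4/9 - (-20 - 1)/9) + 7)*(-6) = ((4/9 - ⅑*(-21)) + 7)*(-6) = ((4/9 + 7/3) + 7)*(-6) = (25/9 + 7)*(-6) = (88/9)*(-6) = -176/3 ≈ -58.667)
(-58 + A)*c(-1, -5) = (-58 - 176/3)*(2*(-5)) = -350/3*(-10) = 3500/3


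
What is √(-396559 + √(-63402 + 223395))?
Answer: √(-396559 + 3*√17777) ≈ 629.41*I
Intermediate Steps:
√(-396559 + √(-63402 + 223395)) = √(-396559 + √159993) = √(-396559 + 3*√17777)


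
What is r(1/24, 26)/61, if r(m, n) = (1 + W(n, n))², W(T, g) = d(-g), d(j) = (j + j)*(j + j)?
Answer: 7317025/61 ≈ 1.1995e+5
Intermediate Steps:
d(j) = 4*j² (d(j) = (2*j)*(2*j) = 4*j²)
W(T, g) = 4*g² (W(T, g) = 4*(-g)² = 4*g²)
r(m, n) = (1 + 4*n²)²
r(1/24, 26)/61 = (1 + 4*26²)²/61 = (1 + 4*676)²*(1/61) = (1 + 2704)²*(1/61) = 2705²*(1/61) = 7317025*(1/61) = 7317025/61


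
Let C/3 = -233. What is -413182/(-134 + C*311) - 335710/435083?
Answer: 2884968048/2557852957 ≈ 1.1279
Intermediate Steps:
C = -699 (C = 3*(-233) = -699)
-413182/(-134 + C*311) - 335710/435083 = -413182/(-134 - 699*311) - 335710/435083 = -413182/(-134 - 217389) - 335710*1/435083 = -413182/(-217523) - 335710/435083 = -413182*(-1/217523) - 335710/435083 = 413182/217523 - 335710/435083 = 2884968048/2557852957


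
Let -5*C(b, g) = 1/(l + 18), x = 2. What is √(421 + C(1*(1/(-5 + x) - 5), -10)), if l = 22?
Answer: √168398/20 ≈ 20.518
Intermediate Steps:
C(b, g) = -1/200 (C(b, g) = -1/(5*(22 + 18)) = -⅕/40 = -⅕*1/40 = -1/200)
√(421 + C(1*(1/(-5 + x) - 5), -10)) = √(421 - 1/200) = √(84199/200) = √168398/20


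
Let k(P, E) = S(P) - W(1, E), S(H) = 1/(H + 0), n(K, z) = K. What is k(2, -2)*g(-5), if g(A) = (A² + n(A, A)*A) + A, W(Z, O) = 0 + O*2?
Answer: 405/2 ≈ 202.50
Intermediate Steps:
W(Z, O) = 2*O (W(Z, O) = 0 + 2*O = 2*O)
S(H) = 1/H
k(P, E) = 1/P - 2*E
g(A) = A + 2*A² (g(A) = (A² + A*A) + A = (A² + A²) + A = 2*A² + A = A + 2*A²)
k(2, -2)*g(-5) = (1/2 - 2*(-2))*(-5*(1 + 2*(-5))) = (½ + 4)*(-5*(1 - 10)) = 9*(-5*(-9))/2 = (9/2)*45 = 405/2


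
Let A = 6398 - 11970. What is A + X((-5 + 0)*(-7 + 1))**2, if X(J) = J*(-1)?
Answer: -4672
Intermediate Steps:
X(J) = -J
A = -5572
A + X((-5 + 0)*(-7 + 1))**2 = -5572 + (-(-5 + 0)*(-7 + 1))**2 = -5572 + (-(-5)*(-6))**2 = -5572 + (-1*30)**2 = -5572 + (-30)**2 = -5572 + 900 = -4672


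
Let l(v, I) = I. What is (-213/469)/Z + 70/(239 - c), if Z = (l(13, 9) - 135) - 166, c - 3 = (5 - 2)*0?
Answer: 2409157/8079932 ≈ 0.29817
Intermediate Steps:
c = 3 (c = 3 + (5 - 2)*0 = 3 + 3*0 = 3 + 0 = 3)
Z = -292 (Z = (9 - 135) - 166 = -126 - 166 = -292)
(-213/469)/Z + 70/(239 - c) = -213/469/(-292) + 70/(239 - 1*3) = -213*1/469*(-1/292) + 70/(239 - 3) = -213/469*(-1/292) + 70/236 = 213/136948 + 70*(1/236) = 213/136948 + 35/118 = 2409157/8079932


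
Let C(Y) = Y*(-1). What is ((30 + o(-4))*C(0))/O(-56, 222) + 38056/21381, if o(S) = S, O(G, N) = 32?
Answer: 38056/21381 ≈ 1.7799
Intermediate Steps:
C(Y) = -Y
((30 + o(-4))*C(0))/O(-56, 222) + 38056/21381 = ((30 - 4)*(-1*0))/32 + 38056/21381 = (26*0)*(1/32) + 38056*(1/21381) = 0*(1/32) + 38056/21381 = 0 + 38056/21381 = 38056/21381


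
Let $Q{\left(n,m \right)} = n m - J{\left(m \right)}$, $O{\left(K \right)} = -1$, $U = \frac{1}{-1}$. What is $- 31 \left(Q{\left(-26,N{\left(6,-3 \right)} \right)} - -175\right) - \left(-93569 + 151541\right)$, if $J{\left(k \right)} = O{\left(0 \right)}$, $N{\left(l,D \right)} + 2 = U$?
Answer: $-65846$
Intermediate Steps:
$U = -1$
$N{\left(l,D \right)} = -3$ ($N{\left(l,D \right)} = -2 - 1 = -3$)
$J{\left(k \right)} = -1$
$Q{\left(n,m \right)} = 1 + m n$ ($Q{\left(n,m \right)} = n m - -1 = m n + 1 = 1 + m n$)
$- 31 \left(Q{\left(-26,N{\left(6,-3 \right)} \right)} - -175\right) - \left(-93569 + 151541\right) = - 31 \left(\left(1 - -78\right) - -175\right) - \left(-93569 + 151541\right) = - 31 \left(\left(1 + 78\right) + 175\right) - 57972 = - 31 \left(79 + 175\right) - 57972 = \left(-31\right) 254 - 57972 = -7874 - 57972 = -65846$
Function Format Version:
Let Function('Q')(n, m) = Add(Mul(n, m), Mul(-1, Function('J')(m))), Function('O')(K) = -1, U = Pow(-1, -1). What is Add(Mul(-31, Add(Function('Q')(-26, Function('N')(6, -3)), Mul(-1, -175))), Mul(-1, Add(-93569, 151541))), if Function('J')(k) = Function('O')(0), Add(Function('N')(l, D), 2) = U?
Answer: -65846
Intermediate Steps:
U = -1
Function('N')(l, D) = -3 (Function('N')(l, D) = Add(-2, -1) = -3)
Function('J')(k) = -1
Function('Q')(n, m) = Add(1, Mul(m, n)) (Function('Q')(n, m) = Add(Mul(n, m), Mul(-1, -1)) = Add(Mul(m, n), 1) = Add(1, Mul(m, n)))
Add(Mul(-31, Add(Function('Q')(-26, Function('N')(6, -3)), Mul(-1, -175))), Mul(-1, Add(-93569, 151541))) = Add(Mul(-31, Add(Add(1, Mul(-3, -26)), Mul(-1, -175))), Mul(-1, Add(-93569, 151541))) = Add(Mul(-31, Add(Add(1, 78), 175)), Mul(-1, 57972)) = Add(Mul(-31, Add(79, 175)), -57972) = Add(Mul(-31, 254), -57972) = Add(-7874, -57972) = -65846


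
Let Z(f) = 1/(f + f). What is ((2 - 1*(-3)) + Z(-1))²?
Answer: 81/4 ≈ 20.250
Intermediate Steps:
Z(f) = 1/(2*f)
((2 - 1*(-3)) + Z(-1))² = ((2 - 1*(-3)) + (½)/(-1))² = ((2 + 3) + (½)*(-1))² = (5 - ½)² = (9/2)² = 81/4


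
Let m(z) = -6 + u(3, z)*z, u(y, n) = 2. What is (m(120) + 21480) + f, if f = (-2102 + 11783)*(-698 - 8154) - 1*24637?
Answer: -85699135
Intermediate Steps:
m(z) = -6 + 2*z
f = -85720849 (f = 9681*(-8852) - 24637 = -85696212 - 24637 = -85720849)
(m(120) + 21480) + f = ((-6 + 2*120) + 21480) - 85720849 = ((-6 + 240) + 21480) - 85720849 = (234 + 21480) - 85720849 = 21714 - 85720849 = -85699135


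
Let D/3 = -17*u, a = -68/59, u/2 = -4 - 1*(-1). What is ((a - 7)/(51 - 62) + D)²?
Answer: 39630855625/421201 ≈ 94090.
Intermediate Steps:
u = -6 (u = 2*(-4 - 1*(-1)) = 2*(-4 + 1) = 2*(-3) = -6)
a = -68/59 (a = -68*1/59 = -68/59 ≈ -1.1525)
D = 306 (D = 3*(-17*(-6)) = 3*102 = 306)
((a - 7)/(51 - 62) + D)² = ((-68/59 - 7)/(51 - 62) + 306)² = (-481/59/(-11) + 306)² = (-481/59*(-1/11) + 306)² = (481/649 + 306)² = (199075/649)² = 39630855625/421201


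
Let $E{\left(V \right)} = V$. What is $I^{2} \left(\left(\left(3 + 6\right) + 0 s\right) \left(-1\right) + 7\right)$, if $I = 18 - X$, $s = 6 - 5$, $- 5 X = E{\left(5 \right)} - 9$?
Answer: $- \frac{14792}{25} \approx -591.68$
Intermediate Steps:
$X = \frac{4}{5}$ ($X = - \frac{5 - 9}{5} = \left(- \frac{1}{5}\right) \left(-4\right) = \frac{4}{5} \approx 0.8$)
$s = 1$ ($s = 6 - 5 = 1$)
$I = \frac{86}{5}$ ($I = 18 - \frac{4}{5} = \frac{86}{5} \approx 17.2$)
$I^{2} \left(\left(\left(3 + 6\right) + 0 s\right) \left(-1\right) + 7\right) = \left(\frac{86}{5}\right)^{2} \left(\left(\left(3 + 6\right) + 0 \cdot 1\right) \left(-1\right) + 7\right) = \frac{7396 \left(\left(9 + 0\right) \left(-1\right) + 7\right)}{25} = \frac{7396 \left(9 \left(-1\right) + 7\right)}{25} = \frac{7396 \left(-9 + 7\right)}{25} = \frac{7396}{25} \left(-2\right) = - \frac{14792}{25}$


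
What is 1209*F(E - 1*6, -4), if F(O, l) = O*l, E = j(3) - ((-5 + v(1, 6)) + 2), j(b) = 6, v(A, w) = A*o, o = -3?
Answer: -29016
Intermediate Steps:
v(A, w) = -3*A (v(A, w) = A*(-3) = -3*A)
E = 12 (E = 6 - ((-5 - 3*1) + 2) = 6 - ((-5 - 3) + 2) = 6 - (-8 + 2) = 6 - 1*(-6) = 6 + 6 = 12)
1209*F(E - 1*6, -4) = 1209*((12 - 1*6)*(-4)) = 1209*((12 - 6)*(-4)) = 1209*(6*(-4)) = 1209*(-24) = -29016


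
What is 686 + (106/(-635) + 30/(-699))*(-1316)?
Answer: 142356298/147955 ≈ 962.16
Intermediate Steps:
686 + (106/(-635) + 30/(-699))*(-1316) = 686 + (106*(-1/635) + 30*(-1/699))*(-1316) = 686 + (-106/635 - 10/233)*(-1316) = 686 - 31048/147955*(-1316) = 686 + 40859168/147955 = 142356298/147955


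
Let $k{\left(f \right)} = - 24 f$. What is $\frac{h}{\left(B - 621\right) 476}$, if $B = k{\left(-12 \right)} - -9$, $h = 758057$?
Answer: $- \frac{758057}{154224} \approx -4.9153$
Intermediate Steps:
$B = 297$ ($B = \left(-24\right) \left(-12\right) - -9 = 288 + 9 = 297$)
$\frac{h}{\left(B - 621\right) 476} = \frac{758057}{\left(297 - 621\right) 476} = \frac{758057}{\left(-324\right) 476} = \frac{758057}{-154224} = 758057 \left(- \frac{1}{154224}\right) = - \frac{758057}{154224}$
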